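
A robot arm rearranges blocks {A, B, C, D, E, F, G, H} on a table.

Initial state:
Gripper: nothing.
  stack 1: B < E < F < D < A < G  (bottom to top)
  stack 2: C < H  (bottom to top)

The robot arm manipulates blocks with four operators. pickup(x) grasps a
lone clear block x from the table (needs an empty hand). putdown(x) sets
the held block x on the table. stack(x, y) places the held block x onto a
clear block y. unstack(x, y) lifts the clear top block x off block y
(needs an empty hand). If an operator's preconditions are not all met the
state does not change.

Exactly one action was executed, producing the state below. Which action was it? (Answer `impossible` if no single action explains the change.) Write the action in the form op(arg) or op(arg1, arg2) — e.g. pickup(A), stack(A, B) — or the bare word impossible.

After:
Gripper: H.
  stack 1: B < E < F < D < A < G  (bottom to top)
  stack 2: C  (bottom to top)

unstack(H, C)

target: towers=[B/E/F/D/A/G; C] holding=H
     unstack(G, A) → towers=[B/E/F/D/A; C/H] holding=G
     unstack(H, C) → towers=[B/E/F/D/A/G; C] holding=H  ← match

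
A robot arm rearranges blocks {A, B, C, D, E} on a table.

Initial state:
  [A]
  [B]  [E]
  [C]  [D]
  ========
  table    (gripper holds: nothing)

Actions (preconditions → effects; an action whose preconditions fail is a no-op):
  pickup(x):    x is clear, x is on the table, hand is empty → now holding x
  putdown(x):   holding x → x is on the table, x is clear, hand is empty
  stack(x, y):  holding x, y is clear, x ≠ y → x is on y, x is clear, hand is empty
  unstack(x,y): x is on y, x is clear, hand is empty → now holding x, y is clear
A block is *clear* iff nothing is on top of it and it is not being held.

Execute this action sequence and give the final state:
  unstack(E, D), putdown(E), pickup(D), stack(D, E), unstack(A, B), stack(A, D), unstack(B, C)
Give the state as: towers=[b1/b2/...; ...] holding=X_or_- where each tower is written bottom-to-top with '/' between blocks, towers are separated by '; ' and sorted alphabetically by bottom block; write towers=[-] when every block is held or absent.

step 1 (unstack(E, D)): towers=[C/B/A; D] holding=E
step 2 (putdown(E)): towers=[C/B/A; D; E] holding=-
step 3 (pickup(D)): towers=[C/B/A; E] holding=D
step 4 (stack(D, E)): towers=[C/B/A; E/D] holding=-
step 5 (unstack(A, B)): towers=[C/B; E/D] holding=A
step 6 (stack(A, D)): towers=[C/B; E/D/A] holding=-
step 7 (unstack(B, C)): towers=[C; E/D/A] holding=B

towers=[C; E/D/A] holding=B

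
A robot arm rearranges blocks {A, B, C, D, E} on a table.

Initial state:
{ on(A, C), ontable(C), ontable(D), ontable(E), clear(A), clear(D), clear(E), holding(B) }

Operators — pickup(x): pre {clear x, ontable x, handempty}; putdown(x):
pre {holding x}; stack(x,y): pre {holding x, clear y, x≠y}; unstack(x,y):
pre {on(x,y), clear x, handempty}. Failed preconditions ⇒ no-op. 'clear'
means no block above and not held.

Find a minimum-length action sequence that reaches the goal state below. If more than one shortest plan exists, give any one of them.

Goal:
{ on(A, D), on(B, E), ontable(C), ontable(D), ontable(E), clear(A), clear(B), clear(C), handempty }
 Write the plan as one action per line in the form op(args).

step 1 (stack(B, E)): towers=[C/A; D; E/B] holding=-
step 2 (unstack(A, C)): towers=[C; D; E/B] holding=A
step 3 (stack(A, D)): towers=[C; D/A; E/B] holding=-
goal check: towers=[C; D/A; E/B] holding=- — reached (length 3, optimal by BFS)

stack(B, E)
unstack(A, C)
stack(A, D)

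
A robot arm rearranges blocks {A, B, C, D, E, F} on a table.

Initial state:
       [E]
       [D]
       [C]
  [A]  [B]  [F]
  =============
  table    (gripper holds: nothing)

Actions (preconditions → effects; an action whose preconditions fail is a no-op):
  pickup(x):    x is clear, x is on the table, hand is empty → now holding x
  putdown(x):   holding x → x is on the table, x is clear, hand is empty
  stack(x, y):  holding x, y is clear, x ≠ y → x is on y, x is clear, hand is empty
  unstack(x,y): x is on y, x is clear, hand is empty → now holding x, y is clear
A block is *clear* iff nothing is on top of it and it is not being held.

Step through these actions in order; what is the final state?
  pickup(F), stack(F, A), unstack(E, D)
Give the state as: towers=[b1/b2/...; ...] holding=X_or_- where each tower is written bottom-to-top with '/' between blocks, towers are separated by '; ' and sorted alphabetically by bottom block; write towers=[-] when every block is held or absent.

towers=[A/F; B/C/D] holding=E

step 1 (pickup(F)): towers=[A; B/C/D/E] holding=F
step 2 (stack(F, A)): towers=[A/F; B/C/D/E] holding=-
step 3 (unstack(E, D)): towers=[A/F; B/C/D] holding=E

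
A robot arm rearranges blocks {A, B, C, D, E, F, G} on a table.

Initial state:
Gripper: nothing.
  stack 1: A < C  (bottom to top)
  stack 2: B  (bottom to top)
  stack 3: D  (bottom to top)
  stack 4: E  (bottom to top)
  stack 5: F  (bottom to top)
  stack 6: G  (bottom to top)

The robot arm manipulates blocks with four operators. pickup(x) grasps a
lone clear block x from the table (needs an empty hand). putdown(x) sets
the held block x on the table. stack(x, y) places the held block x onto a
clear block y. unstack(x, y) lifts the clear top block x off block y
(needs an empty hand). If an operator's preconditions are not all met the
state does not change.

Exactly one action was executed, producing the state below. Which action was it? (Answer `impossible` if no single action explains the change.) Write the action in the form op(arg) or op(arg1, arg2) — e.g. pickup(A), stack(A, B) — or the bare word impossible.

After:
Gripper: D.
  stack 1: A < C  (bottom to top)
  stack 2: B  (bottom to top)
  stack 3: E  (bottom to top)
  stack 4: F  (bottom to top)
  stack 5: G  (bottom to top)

target: towers=[A/C; B; E; F; G] holding=D
         pickup(B) → towers=[A/C; D; E; F; G] holding=B
         pickup(F) → towers=[A/C; B; D; E; G] holding=F
         pickup(G) → towers=[A/C; B; D; E; F] holding=G
         pickup(D) → towers=[A/C; B; E; F; G] holding=D  ← match
         pickup(E) → towers=[A/C; B; D; F; G] holding=E
     unstack(C, A) → towers=[A; B; D; E; F; G] holding=C

pickup(D)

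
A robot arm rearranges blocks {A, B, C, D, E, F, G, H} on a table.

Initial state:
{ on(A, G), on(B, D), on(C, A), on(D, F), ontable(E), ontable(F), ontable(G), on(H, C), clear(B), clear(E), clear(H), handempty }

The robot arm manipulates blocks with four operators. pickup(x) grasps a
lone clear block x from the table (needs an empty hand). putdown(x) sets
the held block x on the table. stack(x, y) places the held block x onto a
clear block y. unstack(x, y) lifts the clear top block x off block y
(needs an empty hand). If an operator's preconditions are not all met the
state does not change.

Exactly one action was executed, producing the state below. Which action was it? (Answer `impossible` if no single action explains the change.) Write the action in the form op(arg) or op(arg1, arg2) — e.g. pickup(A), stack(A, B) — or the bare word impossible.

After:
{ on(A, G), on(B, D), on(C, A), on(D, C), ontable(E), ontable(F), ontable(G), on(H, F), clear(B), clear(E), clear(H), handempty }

target: towers=[E; F/H; G/A/C/D/B] holding=-
         pickup(E) → towers=[F/D/B; G/A/C/H] holding=E
     unstack(H, C) → towers=[E; F/D/B; G/A/C] holding=H
     unstack(B, D) → towers=[E; F/D; G/A/C/H] holding=B
none of the 3 applicable actions match → impossible

impossible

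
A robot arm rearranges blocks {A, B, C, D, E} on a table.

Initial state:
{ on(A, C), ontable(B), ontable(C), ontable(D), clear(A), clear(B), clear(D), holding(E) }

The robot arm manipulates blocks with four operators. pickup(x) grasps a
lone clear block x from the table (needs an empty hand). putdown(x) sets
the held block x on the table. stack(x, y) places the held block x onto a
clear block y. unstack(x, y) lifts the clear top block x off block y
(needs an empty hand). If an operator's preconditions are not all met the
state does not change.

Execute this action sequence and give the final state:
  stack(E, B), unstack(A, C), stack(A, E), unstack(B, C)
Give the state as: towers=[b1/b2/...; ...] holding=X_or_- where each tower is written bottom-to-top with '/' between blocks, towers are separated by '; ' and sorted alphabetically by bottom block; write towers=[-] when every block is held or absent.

step 1 (stack(E, B)): towers=[B/E; C/A; D] holding=-
step 2 (unstack(A, C)): towers=[B/E; C; D] holding=A
step 3 (stack(A, E)): towers=[B/E/A; C; D] holding=-
step 4 (unstack(B, C)) [no-op]: towers=[B/E/A; C; D] holding=-

towers=[B/E/A; C; D] holding=-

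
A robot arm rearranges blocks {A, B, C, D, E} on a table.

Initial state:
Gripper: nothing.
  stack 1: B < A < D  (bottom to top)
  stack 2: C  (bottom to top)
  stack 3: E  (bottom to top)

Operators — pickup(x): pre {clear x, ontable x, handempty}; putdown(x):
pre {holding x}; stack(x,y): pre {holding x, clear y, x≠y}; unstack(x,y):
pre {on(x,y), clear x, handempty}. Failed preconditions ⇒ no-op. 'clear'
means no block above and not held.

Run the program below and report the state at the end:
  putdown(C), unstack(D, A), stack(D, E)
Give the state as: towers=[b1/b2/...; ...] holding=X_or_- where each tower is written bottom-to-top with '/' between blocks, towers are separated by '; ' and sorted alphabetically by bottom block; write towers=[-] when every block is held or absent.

step 1 (putdown(C)) [no-op]: towers=[B/A/D; C; E] holding=-
step 2 (unstack(D, A)): towers=[B/A; C; E] holding=D
step 3 (stack(D, E)): towers=[B/A; C; E/D] holding=-

towers=[B/A; C; E/D] holding=-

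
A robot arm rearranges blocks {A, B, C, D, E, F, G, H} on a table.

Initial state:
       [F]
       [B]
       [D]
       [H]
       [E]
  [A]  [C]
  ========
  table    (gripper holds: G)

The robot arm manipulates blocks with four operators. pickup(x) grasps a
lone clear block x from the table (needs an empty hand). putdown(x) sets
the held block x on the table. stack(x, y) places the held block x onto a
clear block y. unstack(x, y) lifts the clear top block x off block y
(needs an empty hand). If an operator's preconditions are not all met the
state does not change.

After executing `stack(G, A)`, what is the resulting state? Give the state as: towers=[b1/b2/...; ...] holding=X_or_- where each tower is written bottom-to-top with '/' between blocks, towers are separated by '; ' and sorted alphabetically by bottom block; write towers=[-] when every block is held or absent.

towers=[A/G; C/E/H/D/B/F] holding=-

before: towers=[A; C/E/H/D/B/F] holding=G
pre[stack(G, A)]: holding(G) yes, clear(A) yes, G≠A yes
all met → apply stack(G, A)
after:  towers=[A/G; C/E/H/D/B/F] holding=-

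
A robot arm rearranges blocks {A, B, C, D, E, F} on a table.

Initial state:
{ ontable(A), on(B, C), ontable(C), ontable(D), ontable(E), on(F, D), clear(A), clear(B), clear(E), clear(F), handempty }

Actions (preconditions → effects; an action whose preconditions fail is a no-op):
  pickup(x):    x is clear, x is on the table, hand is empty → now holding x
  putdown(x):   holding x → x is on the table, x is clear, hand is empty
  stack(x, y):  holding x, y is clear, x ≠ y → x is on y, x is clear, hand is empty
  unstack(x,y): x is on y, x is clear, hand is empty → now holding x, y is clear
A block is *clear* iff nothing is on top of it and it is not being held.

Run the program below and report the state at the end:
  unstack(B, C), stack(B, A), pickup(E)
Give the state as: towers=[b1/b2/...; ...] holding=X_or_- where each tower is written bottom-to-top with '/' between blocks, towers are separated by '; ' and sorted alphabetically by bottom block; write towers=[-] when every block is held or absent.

towers=[A/B; C; D/F] holding=E

step 1 (unstack(B, C)): towers=[A; C; D/F; E] holding=B
step 2 (stack(B, A)): towers=[A/B; C; D/F; E] holding=-
step 3 (pickup(E)): towers=[A/B; C; D/F] holding=E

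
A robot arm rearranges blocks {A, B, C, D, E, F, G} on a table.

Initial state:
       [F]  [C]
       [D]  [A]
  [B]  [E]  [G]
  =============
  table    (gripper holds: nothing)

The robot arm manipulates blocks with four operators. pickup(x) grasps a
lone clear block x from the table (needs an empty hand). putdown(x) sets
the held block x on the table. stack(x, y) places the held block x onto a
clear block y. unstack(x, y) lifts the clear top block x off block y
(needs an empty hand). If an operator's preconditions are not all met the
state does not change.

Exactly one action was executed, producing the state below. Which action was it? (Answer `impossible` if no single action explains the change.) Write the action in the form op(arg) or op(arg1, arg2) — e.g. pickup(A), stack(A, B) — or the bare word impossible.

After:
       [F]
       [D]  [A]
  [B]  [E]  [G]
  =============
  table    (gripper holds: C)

unstack(C, A)

target: towers=[B; E/D/F; G/A] holding=C
         pickup(B) → towers=[E/D/F; G/A/C] holding=B
     unstack(F, D) → towers=[B; E/D; G/A/C] holding=F
     unstack(C, A) → towers=[B; E/D/F; G/A] holding=C  ← match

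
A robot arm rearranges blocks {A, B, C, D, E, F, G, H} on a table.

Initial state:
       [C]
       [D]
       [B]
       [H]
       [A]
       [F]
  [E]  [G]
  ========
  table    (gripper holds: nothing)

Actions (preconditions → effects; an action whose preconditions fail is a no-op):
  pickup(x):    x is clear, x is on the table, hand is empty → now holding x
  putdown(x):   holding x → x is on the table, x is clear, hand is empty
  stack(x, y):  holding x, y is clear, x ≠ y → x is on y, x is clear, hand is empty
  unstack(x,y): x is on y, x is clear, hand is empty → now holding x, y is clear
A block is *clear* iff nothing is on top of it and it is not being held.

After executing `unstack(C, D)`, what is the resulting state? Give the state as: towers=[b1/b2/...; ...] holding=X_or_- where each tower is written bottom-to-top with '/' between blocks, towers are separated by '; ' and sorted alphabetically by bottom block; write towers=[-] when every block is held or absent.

before: towers=[E; G/F/A/H/B/D/C] holding=-
pre[unstack(C, D)]: on(C,D) ✓, clear(C) ✓, handempty ✓
all met → apply unstack(C, D)
after:  towers=[E; G/F/A/H/B/D] holding=C

towers=[E; G/F/A/H/B/D] holding=C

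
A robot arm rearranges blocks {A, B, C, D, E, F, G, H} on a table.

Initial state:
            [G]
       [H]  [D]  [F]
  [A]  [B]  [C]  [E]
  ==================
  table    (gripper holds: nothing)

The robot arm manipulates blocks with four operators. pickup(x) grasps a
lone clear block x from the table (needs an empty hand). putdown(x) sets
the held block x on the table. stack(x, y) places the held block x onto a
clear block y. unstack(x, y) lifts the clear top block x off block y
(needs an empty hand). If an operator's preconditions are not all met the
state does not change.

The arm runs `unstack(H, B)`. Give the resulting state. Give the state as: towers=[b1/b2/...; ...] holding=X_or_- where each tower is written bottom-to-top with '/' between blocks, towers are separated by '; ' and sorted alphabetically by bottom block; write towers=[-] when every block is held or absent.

towers=[A; B; C/D/G; E/F] holding=H

before: towers=[A; B/H; C/D/G; E/F] holding=-
pre[unstack(H, B)]: on(H,B) ✓, clear(H) ✓, handempty ✓
all met → apply unstack(H, B)
after:  towers=[A; B; C/D/G; E/F] holding=H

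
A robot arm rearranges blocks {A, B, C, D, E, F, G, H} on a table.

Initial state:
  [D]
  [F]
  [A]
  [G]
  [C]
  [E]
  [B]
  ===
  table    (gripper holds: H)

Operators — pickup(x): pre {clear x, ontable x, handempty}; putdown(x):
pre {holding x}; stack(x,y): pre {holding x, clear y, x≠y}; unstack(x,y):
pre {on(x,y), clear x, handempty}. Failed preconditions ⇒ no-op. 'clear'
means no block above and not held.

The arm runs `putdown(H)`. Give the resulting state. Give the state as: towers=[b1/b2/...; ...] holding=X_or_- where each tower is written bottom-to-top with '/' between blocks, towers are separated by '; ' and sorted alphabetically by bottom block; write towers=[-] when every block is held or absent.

towers=[B/E/C/G/A/F/D; H] holding=-

before: towers=[B/E/C/G/A/F/D] holding=H
pre[putdown(H)]: holding(H) yes
all met → apply putdown(H)
after:  towers=[B/E/C/G/A/F/D; H] holding=-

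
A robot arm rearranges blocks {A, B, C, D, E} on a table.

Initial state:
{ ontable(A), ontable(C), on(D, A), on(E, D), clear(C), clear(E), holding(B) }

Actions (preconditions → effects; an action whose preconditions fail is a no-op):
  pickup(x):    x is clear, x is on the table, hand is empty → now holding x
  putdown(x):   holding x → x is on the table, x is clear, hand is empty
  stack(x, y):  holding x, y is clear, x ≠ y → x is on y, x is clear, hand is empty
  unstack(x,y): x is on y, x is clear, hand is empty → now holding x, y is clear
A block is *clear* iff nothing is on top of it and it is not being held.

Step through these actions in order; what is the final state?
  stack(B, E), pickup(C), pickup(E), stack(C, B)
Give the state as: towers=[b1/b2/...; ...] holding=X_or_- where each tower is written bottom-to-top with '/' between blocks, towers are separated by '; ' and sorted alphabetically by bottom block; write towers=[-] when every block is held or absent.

step 1 (stack(B, E)): towers=[A/D/E/B; C] holding=-
step 2 (pickup(C)): towers=[A/D/E/B] holding=C
step 3 (pickup(E)) [no-op]: towers=[A/D/E/B] holding=C
step 4 (stack(C, B)): towers=[A/D/E/B/C] holding=-

towers=[A/D/E/B/C] holding=-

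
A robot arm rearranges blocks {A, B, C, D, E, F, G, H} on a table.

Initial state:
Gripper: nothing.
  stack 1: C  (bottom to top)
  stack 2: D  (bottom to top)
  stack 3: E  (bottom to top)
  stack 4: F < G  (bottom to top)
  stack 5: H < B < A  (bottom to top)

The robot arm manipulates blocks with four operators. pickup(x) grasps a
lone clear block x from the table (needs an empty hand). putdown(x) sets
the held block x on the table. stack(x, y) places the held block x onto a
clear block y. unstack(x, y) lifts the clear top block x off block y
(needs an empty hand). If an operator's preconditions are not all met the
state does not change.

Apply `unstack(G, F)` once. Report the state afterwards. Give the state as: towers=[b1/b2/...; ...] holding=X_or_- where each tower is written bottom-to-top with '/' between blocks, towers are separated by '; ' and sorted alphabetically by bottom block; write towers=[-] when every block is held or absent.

before: towers=[C; D; E; F/G; H/B/A] holding=-
pre[unstack(G, F)]: on(G,F) ✓, clear(G) ✓, handempty ✓
all met → apply unstack(G, F)
after:  towers=[C; D; E; F; H/B/A] holding=G

towers=[C; D; E; F; H/B/A] holding=G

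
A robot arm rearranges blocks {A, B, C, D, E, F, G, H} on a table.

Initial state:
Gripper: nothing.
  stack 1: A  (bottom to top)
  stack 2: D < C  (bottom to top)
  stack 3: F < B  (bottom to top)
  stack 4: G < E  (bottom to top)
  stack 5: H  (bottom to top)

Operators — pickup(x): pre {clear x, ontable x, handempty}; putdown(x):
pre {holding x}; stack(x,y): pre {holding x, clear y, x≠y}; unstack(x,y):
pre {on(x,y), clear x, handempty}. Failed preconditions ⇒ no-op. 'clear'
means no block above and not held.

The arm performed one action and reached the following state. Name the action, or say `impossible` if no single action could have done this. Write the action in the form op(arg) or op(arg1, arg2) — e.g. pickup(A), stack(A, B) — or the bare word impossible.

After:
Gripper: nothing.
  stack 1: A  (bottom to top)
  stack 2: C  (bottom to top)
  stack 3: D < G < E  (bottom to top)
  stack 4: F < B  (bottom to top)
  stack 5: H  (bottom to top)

impossible

target: towers=[A; C; D/G/E; F/B; H] holding=-
         pickup(A) → towers=[D/C; F/B; G/E; H] holding=A
     unstack(E, G) → towers=[A; D/C; F/B; G; H] holding=E
         pickup(H) → towers=[A; D/C; F/B; G/E] holding=H
     unstack(B, F) → towers=[A; D/C; F; G/E; H] holding=B
     unstack(C, D) → towers=[A; D; F/B; G/E; H] holding=C
none of the 5 applicable actions match → impossible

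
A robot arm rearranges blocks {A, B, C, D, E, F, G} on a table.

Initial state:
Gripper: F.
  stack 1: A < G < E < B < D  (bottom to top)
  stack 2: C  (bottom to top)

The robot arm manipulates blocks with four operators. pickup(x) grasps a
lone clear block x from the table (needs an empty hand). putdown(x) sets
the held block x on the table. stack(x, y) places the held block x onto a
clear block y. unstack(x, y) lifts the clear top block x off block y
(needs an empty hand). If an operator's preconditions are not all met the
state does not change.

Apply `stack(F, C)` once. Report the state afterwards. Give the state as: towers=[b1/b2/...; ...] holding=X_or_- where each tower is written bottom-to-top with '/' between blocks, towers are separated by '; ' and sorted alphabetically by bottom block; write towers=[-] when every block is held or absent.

before: towers=[A/G/E/B/D; C] holding=F
pre[stack(F, C)]: holding(F) ✓, clear(C) ✓, F≠C ✓
all met → apply stack(F, C)
after:  towers=[A/G/E/B/D; C/F] holding=-

towers=[A/G/E/B/D; C/F] holding=-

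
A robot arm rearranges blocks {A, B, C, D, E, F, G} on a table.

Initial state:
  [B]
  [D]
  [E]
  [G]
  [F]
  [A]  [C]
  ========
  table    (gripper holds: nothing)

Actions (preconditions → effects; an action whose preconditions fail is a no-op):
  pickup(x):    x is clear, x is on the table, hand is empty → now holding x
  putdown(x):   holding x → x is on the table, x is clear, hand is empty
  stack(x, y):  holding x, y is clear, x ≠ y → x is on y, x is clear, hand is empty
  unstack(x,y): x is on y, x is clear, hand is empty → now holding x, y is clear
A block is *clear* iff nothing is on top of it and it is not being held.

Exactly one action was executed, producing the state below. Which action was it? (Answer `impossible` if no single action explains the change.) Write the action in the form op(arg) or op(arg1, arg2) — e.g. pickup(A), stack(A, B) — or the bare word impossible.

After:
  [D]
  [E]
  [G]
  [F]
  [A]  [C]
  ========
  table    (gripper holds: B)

unstack(B, D)

target: towers=[A/F/G/E/D; C] holding=B
     unstack(B, D) → towers=[A/F/G/E/D; C] holding=B  ← match
         pickup(C) → towers=[A/F/G/E/D/B] holding=C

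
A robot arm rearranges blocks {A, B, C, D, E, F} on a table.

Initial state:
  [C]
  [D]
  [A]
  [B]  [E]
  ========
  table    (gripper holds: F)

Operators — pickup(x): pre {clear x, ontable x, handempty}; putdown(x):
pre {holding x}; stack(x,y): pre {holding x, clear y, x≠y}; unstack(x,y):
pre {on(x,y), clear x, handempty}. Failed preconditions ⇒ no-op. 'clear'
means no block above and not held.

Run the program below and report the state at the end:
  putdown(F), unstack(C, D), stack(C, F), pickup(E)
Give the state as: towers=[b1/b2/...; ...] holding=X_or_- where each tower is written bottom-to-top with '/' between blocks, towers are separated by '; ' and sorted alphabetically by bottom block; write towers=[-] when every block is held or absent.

towers=[B/A/D; F/C] holding=E

step 1 (putdown(F)): towers=[B/A/D/C; E; F] holding=-
step 2 (unstack(C, D)): towers=[B/A/D; E; F] holding=C
step 3 (stack(C, F)): towers=[B/A/D; E; F/C] holding=-
step 4 (pickup(E)): towers=[B/A/D; F/C] holding=E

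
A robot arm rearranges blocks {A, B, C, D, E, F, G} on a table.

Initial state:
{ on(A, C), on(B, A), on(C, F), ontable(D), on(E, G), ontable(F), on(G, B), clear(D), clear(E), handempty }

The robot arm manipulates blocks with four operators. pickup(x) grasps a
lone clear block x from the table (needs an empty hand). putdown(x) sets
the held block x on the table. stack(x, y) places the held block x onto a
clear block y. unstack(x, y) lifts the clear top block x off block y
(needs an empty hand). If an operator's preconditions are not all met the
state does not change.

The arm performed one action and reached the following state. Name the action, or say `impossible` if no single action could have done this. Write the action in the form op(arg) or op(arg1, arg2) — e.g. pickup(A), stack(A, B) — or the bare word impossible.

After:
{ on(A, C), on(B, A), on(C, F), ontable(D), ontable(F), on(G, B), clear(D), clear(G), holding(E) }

target: towers=[D; F/C/A/B/G] holding=E
         pickup(D) → towers=[F/C/A/B/G/E] holding=D
     unstack(E, G) → towers=[D; F/C/A/B/G] holding=E  ← match

unstack(E, G)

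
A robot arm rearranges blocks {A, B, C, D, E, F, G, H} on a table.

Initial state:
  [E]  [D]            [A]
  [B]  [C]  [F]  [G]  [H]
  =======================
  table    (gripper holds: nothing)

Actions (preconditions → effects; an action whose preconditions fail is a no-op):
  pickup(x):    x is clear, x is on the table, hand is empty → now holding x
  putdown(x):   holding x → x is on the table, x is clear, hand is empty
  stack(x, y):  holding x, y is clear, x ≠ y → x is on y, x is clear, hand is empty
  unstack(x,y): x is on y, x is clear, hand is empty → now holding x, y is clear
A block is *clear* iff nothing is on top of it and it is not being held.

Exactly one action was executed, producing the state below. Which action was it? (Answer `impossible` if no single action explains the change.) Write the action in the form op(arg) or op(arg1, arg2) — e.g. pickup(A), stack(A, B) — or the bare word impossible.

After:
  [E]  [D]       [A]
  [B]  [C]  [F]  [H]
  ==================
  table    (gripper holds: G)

target: towers=[B/E; C/D; F; H/A] holding=G
         pickup(G) → towers=[B/E; C/D; F; H/A] holding=G  ← match
     unstack(A, H) → towers=[B/E; C/D; F; G; H] holding=A
     unstack(E, B) → towers=[B; C/D; F; G; H/A] holding=E
         pickup(F) → towers=[B/E; C/D; G; H/A] holding=F
     unstack(D, C) → towers=[B/E; C; F; G; H/A] holding=D

pickup(G)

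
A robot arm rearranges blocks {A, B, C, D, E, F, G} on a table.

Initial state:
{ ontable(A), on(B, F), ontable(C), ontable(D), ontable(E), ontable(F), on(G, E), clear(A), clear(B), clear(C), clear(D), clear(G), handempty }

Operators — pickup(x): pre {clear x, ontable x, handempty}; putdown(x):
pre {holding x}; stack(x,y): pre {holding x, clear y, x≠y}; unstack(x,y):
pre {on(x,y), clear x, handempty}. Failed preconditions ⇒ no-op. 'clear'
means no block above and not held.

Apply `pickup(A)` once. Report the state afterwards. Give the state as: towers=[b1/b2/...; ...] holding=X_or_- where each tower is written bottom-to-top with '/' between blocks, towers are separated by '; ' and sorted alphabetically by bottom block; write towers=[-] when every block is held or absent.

towers=[C; D; E/G; F/B] holding=A

before: towers=[A; C; D; E/G; F/B] holding=-
pre[pickup(A)]: clear(A) ok, ontable(A) ok, handempty ok
all met → apply pickup(A)
after:  towers=[C; D; E/G; F/B] holding=A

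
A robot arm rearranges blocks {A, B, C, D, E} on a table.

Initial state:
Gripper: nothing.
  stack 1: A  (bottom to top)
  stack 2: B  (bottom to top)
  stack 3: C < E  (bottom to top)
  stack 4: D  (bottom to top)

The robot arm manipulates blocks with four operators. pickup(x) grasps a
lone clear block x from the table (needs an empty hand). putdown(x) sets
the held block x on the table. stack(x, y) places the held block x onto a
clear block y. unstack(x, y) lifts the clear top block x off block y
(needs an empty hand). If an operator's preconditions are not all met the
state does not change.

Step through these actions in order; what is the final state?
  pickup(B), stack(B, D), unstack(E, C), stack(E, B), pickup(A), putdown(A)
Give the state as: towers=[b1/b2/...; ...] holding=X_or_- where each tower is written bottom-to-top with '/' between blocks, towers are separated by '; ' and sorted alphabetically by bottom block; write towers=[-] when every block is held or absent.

step 1 (pickup(B)): towers=[A; C/E; D] holding=B
step 2 (stack(B, D)): towers=[A; C/E; D/B] holding=-
step 3 (unstack(E, C)): towers=[A; C; D/B] holding=E
step 4 (stack(E, B)): towers=[A; C; D/B/E] holding=-
step 5 (pickup(A)): towers=[C; D/B/E] holding=A
step 6 (putdown(A)): towers=[A; C; D/B/E] holding=-

towers=[A; C; D/B/E] holding=-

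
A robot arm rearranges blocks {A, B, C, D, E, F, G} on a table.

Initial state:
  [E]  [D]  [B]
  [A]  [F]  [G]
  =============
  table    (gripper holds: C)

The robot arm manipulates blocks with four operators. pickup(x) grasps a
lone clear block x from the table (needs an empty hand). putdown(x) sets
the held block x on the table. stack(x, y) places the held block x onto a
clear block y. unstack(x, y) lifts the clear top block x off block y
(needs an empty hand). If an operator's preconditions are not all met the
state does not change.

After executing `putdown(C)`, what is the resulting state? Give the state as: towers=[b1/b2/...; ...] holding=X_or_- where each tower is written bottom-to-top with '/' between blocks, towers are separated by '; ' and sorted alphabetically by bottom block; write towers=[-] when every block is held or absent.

towers=[A/E; C; F/D; G/B] holding=-

before: towers=[A/E; F/D; G/B] holding=C
pre[putdown(C)]: holding(C) yes
all met → apply putdown(C)
after:  towers=[A/E; C; F/D; G/B] holding=-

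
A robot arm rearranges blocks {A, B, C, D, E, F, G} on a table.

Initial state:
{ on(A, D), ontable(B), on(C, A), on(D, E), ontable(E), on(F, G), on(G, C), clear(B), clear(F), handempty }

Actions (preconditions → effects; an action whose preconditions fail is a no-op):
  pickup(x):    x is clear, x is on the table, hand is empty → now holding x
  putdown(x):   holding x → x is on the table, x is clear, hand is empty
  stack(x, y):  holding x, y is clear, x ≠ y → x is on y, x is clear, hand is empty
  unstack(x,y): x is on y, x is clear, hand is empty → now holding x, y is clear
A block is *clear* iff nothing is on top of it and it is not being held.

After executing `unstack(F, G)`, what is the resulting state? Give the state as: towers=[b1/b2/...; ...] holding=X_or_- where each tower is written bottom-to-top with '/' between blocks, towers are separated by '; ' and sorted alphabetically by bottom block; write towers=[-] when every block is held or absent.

towers=[B; E/D/A/C/G] holding=F

before: towers=[B; E/D/A/C/G/F] holding=-
pre[unstack(F, G)]: on(F,G) ok, clear(F) ok, handempty ok
all met → apply unstack(F, G)
after:  towers=[B; E/D/A/C/G] holding=F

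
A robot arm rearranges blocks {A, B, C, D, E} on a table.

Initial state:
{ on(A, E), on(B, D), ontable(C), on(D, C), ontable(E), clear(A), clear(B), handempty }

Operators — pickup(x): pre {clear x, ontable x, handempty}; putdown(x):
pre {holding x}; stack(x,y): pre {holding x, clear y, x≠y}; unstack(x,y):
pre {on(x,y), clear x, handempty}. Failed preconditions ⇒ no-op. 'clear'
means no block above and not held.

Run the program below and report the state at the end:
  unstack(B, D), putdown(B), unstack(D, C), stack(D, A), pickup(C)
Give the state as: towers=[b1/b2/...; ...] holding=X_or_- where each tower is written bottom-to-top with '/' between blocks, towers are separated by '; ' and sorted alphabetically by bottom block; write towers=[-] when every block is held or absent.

step 1 (unstack(B, D)): towers=[C/D; E/A] holding=B
step 2 (putdown(B)): towers=[B; C/D; E/A] holding=-
step 3 (unstack(D, C)): towers=[B; C; E/A] holding=D
step 4 (stack(D, A)): towers=[B; C; E/A/D] holding=-
step 5 (pickup(C)): towers=[B; E/A/D] holding=C

towers=[B; E/A/D] holding=C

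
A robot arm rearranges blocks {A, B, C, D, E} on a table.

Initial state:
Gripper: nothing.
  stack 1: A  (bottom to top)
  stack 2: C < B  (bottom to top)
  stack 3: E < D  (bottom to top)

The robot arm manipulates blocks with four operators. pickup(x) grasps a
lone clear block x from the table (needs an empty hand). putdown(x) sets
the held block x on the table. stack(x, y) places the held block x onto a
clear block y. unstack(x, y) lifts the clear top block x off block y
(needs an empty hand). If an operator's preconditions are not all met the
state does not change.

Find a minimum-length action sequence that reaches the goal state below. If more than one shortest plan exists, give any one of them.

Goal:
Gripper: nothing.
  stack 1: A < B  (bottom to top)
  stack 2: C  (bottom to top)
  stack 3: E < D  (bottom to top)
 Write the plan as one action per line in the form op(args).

step 1 (unstack(B, C)): towers=[A; C; E/D] holding=B
step 2 (stack(B, A)): towers=[A/B; C; E/D] holding=-
goal check: towers=[A/B; C; E/D] holding=- — reached (length 2, optimal by BFS)

unstack(B, C)
stack(B, A)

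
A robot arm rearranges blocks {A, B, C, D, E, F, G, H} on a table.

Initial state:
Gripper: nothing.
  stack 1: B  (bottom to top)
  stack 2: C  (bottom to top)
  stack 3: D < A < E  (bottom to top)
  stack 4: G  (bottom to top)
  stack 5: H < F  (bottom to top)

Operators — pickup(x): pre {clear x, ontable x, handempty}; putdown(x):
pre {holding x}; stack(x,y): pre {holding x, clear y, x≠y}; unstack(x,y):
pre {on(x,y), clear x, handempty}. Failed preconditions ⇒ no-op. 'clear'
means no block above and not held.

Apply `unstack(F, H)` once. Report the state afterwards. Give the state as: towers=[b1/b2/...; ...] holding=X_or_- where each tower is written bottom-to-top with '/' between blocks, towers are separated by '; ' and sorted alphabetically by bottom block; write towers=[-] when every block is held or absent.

before: towers=[B; C; D/A/E; G; H/F] holding=-
pre[unstack(F, H)]: on(F,H) ok, clear(F) ok, handempty ok
all met → apply unstack(F, H)
after:  towers=[B; C; D/A/E; G; H] holding=F

towers=[B; C; D/A/E; G; H] holding=F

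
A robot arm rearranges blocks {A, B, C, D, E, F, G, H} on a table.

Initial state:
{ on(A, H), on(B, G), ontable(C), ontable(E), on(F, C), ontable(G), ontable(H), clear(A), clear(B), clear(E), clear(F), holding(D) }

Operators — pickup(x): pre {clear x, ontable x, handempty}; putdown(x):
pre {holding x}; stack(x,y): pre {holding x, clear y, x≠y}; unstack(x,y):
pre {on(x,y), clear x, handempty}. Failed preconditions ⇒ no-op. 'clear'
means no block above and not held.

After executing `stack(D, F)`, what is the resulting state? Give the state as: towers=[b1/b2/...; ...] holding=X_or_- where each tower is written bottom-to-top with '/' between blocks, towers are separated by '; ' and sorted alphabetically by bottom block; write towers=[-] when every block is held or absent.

towers=[C/F/D; E; G/B; H/A] holding=-

before: towers=[C/F; E; G/B; H/A] holding=D
pre[stack(D, F)]: holding(D) yes, clear(F) yes, D≠F yes
all met → apply stack(D, F)
after:  towers=[C/F/D; E; G/B; H/A] holding=-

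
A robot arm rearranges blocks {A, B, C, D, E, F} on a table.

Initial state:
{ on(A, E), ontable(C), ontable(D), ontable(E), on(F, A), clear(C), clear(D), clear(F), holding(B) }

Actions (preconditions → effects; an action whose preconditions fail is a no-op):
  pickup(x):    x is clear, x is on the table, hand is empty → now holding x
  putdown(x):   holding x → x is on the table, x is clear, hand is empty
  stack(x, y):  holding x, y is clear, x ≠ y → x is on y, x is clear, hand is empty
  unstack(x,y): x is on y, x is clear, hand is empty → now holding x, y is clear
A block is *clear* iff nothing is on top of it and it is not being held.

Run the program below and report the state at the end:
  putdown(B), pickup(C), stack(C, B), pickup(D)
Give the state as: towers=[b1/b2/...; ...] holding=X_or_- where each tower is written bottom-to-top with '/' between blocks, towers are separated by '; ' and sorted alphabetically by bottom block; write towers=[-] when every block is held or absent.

towers=[B/C; E/A/F] holding=D

step 1 (putdown(B)): towers=[B; C; D; E/A/F] holding=-
step 2 (pickup(C)): towers=[B; D; E/A/F] holding=C
step 3 (stack(C, B)): towers=[B/C; D; E/A/F] holding=-
step 4 (pickup(D)): towers=[B/C; E/A/F] holding=D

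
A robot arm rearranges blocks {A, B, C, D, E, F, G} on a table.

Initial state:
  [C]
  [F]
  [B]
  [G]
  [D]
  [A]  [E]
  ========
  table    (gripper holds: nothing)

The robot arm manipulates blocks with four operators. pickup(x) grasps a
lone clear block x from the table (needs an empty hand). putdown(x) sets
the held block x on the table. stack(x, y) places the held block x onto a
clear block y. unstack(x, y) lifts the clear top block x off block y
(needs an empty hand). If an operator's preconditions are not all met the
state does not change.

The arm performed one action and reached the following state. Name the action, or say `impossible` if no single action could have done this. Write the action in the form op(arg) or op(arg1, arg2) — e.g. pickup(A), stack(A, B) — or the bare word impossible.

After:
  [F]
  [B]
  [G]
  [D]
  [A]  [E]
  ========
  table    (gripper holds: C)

unstack(C, F)

target: towers=[A/D/G/B/F; E] holding=C
         pickup(E) → towers=[A/D/G/B/F/C] holding=E
     unstack(C, F) → towers=[A/D/G/B/F; E] holding=C  ← match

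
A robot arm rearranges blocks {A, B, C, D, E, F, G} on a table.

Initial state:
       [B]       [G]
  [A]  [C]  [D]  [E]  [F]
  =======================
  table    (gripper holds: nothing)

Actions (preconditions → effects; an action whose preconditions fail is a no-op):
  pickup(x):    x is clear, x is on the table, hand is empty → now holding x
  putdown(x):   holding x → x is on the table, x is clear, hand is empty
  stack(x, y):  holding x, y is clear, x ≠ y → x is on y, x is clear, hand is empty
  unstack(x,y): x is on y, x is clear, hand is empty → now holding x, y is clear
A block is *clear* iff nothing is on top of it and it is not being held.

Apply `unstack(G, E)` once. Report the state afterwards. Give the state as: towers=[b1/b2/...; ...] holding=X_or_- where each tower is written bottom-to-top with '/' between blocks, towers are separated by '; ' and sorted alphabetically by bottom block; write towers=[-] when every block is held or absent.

before: towers=[A; C/B; D; E/G; F] holding=-
pre[unstack(G, E)]: on(G,E) ok, clear(G) ok, handempty ok
all met → apply unstack(G, E)
after:  towers=[A; C/B; D; E; F] holding=G

towers=[A; C/B; D; E; F] holding=G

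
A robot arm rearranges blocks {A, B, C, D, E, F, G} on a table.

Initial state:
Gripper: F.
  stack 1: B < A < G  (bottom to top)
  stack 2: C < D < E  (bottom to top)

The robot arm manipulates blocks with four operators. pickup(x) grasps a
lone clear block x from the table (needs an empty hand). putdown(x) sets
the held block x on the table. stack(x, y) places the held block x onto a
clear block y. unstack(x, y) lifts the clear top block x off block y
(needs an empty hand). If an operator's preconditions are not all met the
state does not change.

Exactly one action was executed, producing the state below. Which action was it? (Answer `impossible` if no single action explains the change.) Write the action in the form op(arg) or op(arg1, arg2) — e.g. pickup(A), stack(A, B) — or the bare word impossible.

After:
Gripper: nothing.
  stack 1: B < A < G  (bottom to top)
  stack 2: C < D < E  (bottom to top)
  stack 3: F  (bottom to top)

target: towers=[B/A/G; C/D/E; F] holding=-
        putdown(F) → towers=[B/A/G; C/D/E; F] holding=-  ← match
       stack(F, G) → towers=[B/A/G/F; C/D/E] holding=-
       stack(F, E) → towers=[B/A/G; C/D/E/F] holding=-

putdown(F)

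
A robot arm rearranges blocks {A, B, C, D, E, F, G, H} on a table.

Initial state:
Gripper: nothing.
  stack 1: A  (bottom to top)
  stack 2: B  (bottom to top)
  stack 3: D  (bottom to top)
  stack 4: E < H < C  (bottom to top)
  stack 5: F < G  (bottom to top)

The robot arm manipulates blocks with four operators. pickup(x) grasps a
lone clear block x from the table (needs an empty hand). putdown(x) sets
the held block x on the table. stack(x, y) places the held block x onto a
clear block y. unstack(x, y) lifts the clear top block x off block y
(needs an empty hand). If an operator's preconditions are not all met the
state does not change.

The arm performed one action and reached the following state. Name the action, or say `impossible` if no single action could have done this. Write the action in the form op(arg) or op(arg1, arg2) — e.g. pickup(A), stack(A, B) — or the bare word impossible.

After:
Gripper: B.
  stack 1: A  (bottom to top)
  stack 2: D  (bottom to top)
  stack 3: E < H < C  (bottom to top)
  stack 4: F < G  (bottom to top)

target: towers=[A; D; E/H/C; F/G] holding=B
     unstack(G, F) → towers=[A; B; D; E/H/C; F] holding=G
         pickup(A) → towers=[B; D; E/H/C; F/G] holding=A
         pickup(B) → towers=[A; D; E/H/C; F/G] holding=B  ← match
         pickup(D) → towers=[A; B; E/H/C; F/G] holding=D
     unstack(C, H) → towers=[A; B; D; E/H; F/G] holding=C

pickup(B)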